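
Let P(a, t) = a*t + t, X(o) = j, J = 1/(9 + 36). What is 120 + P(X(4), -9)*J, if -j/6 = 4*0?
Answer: 599/5 ≈ 119.80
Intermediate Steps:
j = 0 (j = -24*0 = -6*0 = 0)
J = 1/45 ≈ 0.022222
X(o) = 0
P(a, t) = t + a*t
120 + P(X(4), -9)*J = 120 - 9*(1 + 0)*(1/45) = 120 - 9*1*(1/45) = 120 - 9*1/45 = 120 - ⅕ = 599/5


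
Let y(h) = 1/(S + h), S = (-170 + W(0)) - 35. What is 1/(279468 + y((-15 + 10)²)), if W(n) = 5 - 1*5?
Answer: 180/50304239 ≈ 3.5782e-6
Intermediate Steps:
W(n) = 0 (W(n) = 5 - 5 = 0)
S = -205 (S = (-170 + 0) - 35 = -170 - 35 = -205)
y(h) = 1/(-205 + h)
1/(279468 + y((-15 + 10)²)) = 1/(279468 + 1/(-205 + (-15 + 10)²)) = 1/(279468 + 1/(-205 + (-5)²)) = 1/(279468 + 1/(-205 + 25)) = 1/(279468 + 1/(-180)) = 1/(279468 - 1/180) = 1/(50304239/180) = 180/50304239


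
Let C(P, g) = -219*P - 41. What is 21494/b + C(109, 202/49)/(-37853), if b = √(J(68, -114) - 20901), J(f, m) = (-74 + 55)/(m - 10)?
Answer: 23912/37853 - 42988*I*√80342855/2591705 ≈ 0.63171 - 148.67*I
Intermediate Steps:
J(f, m) = -19/(-10 + m)
b = I*√80342855/62 (b = √(-19/(-10 - 114) - 20901) = √(-19/(-124) - 20901) = √(-19*(-1/124) - 20901) = √(19/124 - 20901) = √(-2591705/124) = I*√80342855/62 ≈ 144.57*I)
C(P, g) = -41 - 219*P
21494/b + C(109, 202/49)/(-37853) = 21494/((I*√80342855/62)) + (-41 - 219*109)/(-37853) = 21494*(-2*I*√80342855/2591705) + (-41 - 23871)*(-1/37853) = -42988*I*√80342855/2591705 - 23912*(-1/37853) = -42988*I*√80342855/2591705 + 23912/37853 = 23912/37853 - 42988*I*√80342855/2591705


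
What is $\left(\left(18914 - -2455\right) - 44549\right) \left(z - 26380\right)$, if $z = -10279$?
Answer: $849755620$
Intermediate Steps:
$\left(\left(18914 - -2455\right) - 44549\right) \left(z - 26380\right) = \left(\left(18914 - -2455\right) - 44549\right) \left(-10279 - 26380\right) = \left(\left(18914 + 2455\right) - 44549\right) \left(-36659\right) = \left(21369 - 44549\right) \left(-36659\right) = \left(-23180\right) \left(-36659\right) = 849755620$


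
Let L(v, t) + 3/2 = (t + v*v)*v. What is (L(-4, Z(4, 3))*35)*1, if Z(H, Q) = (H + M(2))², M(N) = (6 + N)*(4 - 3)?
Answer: -44905/2 ≈ -22453.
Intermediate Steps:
M(N) = 6 + N (M(N) = (6 + N)*1 = 6 + N)
Z(H, Q) = (8 + H)² (Z(H, Q) = (H + (6 + 2))² = (H + 8)² = (8 + H)²)
L(v, t) = -3/2 + v*(t + v²) (L(v, t) = -3/2 + (t + v*v)*v = -3/2 + (t + v²)*v = -3/2 + v*(t + v²))
(L(-4, Z(4, 3))*35)*1 = ((-3/2 + (-4)³ + (8 + 4)²*(-4))*35)*1 = ((-3/2 - 64 + 12²*(-4))*35)*1 = ((-3/2 - 64 + 144*(-4))*35)*1 = ((-3/2 - 64 - 576)*35)*1 = -1283/2*35*1 = -44905/2*1 = -44905/2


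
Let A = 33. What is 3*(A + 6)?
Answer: 117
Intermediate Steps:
3*(A + 6) = 3*(33 + 6) = 3*39 = 117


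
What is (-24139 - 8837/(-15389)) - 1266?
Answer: -390948708/15389 ≈ -25404.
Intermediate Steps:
(-24139 - 8837/(-15389)) - 1266 = (-24139 - 8837*(-1/15389)) - 1266 = (-24139 + 8837/15389) - 1266 = -371466234/15389 - 1266 = -390948708/15389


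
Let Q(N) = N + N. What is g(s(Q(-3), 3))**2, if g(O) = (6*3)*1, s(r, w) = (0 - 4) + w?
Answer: 324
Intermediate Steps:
Q(N) = 2*N
s(r, w) = -4 + w
g(O) = 18 (g(O) = 18*1 = 18)
g(s(Q(-3), 3))**2 = 18**2 = 324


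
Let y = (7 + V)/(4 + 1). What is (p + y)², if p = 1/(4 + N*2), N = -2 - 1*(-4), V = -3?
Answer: 1369/1600 ≈ 0.85563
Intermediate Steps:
y = ⅘ (y = (7 - 3)/(4 + 1) = 4/5 = 4*(⅕) = ⅘ ≈ 0.80000)
N = 2 (N = -2 + 4 = 2)
p = ⅛ (p = 1/(4 + 2*2) = 1/(4 + 4) = 1/8 = ⅛ ≈ 0.12500)
(p + y)² = (⅛ + ⅘)² = (37/40)² = 1369/1600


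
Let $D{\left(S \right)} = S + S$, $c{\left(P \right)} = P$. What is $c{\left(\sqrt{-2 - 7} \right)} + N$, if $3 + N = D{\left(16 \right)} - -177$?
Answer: $206 + 3 i \approx 206.0 + 3.0 i$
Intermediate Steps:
$D{\left(S \right)} = 2 S$
$N = 206$ ($N = -3 + \left(2 \cdot 16 - -177\right) = -3 + \left(32 + 177\right) = -3 + 209 = 206$)
$c{\left(\sqrt{-2 - 7} \right)} + N = \sqrt{-2 - 7} + 206 = \sqrt{-9} + 206 = 3 i + 206 = 206 + 3 i$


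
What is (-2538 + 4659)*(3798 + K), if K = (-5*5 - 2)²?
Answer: 9601767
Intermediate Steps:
K = 729 (K = (-25 - 2)² = (-27)² = 729)
(-2538 + 4659)*(3798 + K) = (-2538 + 4659)*(3798 + 729) = 2121*4527 = 9601767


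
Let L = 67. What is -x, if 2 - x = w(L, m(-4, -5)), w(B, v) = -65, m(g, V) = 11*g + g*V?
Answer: -67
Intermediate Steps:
m(g, V) = 11*g + V*g
x = 67 (x = 2 - 1*(-65) = 2 + 65 = 67)
-x = -1*67 = -67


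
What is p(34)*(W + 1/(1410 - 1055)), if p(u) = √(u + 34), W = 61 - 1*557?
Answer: -352158*√17/355 ≈ -4090.1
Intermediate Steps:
W = -496 (W = 61 - 557 = -496)
p(u) = √(34 + u)
p(34)*(W + 1/(1410 - 1055)) = √(34 + 34)*(-496 + 1/(1410 - 1055)) = √68*(-496 + 1/355) = (2*√17)*(-496 + 1/355) = (2*√17)*(-176079/355) = -352158*√17/355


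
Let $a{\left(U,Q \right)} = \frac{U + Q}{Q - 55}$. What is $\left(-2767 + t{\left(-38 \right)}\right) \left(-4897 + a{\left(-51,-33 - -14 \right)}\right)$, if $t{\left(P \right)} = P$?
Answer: $\frac{508136970}{37} \approx 1.3733 \cdot 10^{7}$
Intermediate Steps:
$a{\left(U,Q \right)} = \frac{Q + U}{-55 + Q}$
$\left(-2767 + t{\left(-38 \right)}\right) \left(-4897 + a{\left(-51,-33 - -14 \right)}\right) = \left(-2767 - 38\right) \left(-4897 + \frac{\left(-33 - -14\right) - 51}{-55 - 19}\right) = - 2805 \left(-4897 + \frac{\left(-33 + 14\right) - 51}{-55 + \left(-33 + 14\right)}\right) = - 2805 \left(-4897 + \frac{-19 - 51}{-55 - 19}\right) = - 2805 \left(-4897 + \frac{1}{-74} \left(-70\right)\right) = - 2805 \left(-4897 - - \frac{35}{37}\right) = - 2805 \left(-4897 + \frac{35}{37}\right) = \left(-2805\right) \left(- \frac{181154}{37}\right) = \frac{508136970}{37}$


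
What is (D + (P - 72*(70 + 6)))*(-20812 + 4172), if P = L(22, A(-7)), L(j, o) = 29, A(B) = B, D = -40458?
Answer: 763792640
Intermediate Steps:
P = 29
(D + (P - 72*(70 + 6)))*(-20812 + 4172) = (-40458 + (29 - 72*(70 + 6)))*(-20812 + 4172) = (-40458 + (29 - 72*76))*(-16640) = (-40458 + (29 - 5472))*(-16640) = (-40458 - 5443)*(-16640) = -45901*(-16640) = 763792640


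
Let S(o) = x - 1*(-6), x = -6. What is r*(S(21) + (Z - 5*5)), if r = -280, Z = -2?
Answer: 7560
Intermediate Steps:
S(o) = 0 (S(o) = -6 - 1*(-6) = -6 + 6 = 0)
r*(S(21) + (Z - 5*5)) = -280*(0 + (-2 - 5*5)) = -280*(0 + (-2 - 25)) = -280*(0 - 27) = -280*(-27) = 7560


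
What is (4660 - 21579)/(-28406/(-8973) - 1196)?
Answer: 151814187/10703302 ≈ 14.184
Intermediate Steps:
(4660 - 21579)/(-28406/(-8973) - 1196) = -16919/(-28406*(-1/8973) - 1196) = -16919/(28406/8973 - 1196) = -16919/(-10703302/8973) = -16919*(-8973/10703302) = 151814187/10703302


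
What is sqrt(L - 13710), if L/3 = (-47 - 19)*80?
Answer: 5*I*sqrt(1182) ≈ 171.9*I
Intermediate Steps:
L = -15840 (L = 3*((-47 - 19)*80) = 3*(-66*80) = 3*(-5280) = -15840)
sqrt(L - 13710) = sqrt(-15840 - 13710) = sqrt(-29550) = 5*I*sqrt(1182)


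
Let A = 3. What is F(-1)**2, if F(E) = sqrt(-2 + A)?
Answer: 1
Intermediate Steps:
F(E) = 1 (F(E) = sqrt(-2 + 3) = sqrt(1) = 1)
F(-1)**2 = 1**2 = 1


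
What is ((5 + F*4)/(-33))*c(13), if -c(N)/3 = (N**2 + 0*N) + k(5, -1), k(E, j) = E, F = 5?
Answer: 4350/11 ≈ 395.45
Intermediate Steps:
c(N) = -15 - 3*N**2 (c(N) = -3*((N**2 + 0*N) + 5) = -3*((N**2 + 0) + 5) = -3*(N**2 + 5) = -3*(5 + N**2) = -15 - 3*N**2)
((5 + F*4)/(-33))*c(13) = ((5 + 5*4)/(-33))*(-15 - 3*13**2) = ((5 + 20)*(-1/33))*(-15 - 3*169) = (25*(-1/33))*(-15 - 507) = -25/33*(-522) = 4350/11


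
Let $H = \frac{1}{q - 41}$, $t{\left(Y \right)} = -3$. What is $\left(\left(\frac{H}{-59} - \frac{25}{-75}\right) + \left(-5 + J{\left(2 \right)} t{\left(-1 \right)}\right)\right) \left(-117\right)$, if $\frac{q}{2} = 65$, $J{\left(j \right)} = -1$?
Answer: $\frac{1024062}{5251} \approx 195.02$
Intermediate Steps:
$q = 130$ ($q = 2 \cdot 65 = 130$)
$H = \frac{1}{89}$ ($H = \frac{1}{130 - 41} = \frac{1}{89} \approx 0.011236$)
$\left(\left(\frac{H}{-59} - \frac{25}{-75}\right) + \left(-5 + J{\left(2 \right)} t{\left(-1 \right)}\right)\right) \left(-117\right) = \left(\left(\frac{1}{89 \left(-59\right)} - \frac{25}{-75}\right) - 2\right) \left(-117\right) = \left(\left(\frac{1}{89} \left(- \frac{1}{59}\right) - - \frac{1}{3}\right) + \left(-5 + 3\right)\right) \left(-117\right) = \left(\left(- \frac{1}{5251} + \frac{1}{3}\right) - 2\right) \left(-117\right) = \left(\frac{5248}{15753} - 2\right) \left(-117\right) = \left(- \frac{26258}{15753}\right) \left(-117\right) = \frac{1024062}{5251}$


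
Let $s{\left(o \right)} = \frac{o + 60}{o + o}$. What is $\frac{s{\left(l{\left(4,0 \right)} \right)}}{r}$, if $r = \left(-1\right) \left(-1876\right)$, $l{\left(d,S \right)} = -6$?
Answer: $- \frac{9}{3752} \approx -0.0023987$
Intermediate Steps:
$r = 1876$
$s{\left(o \right)} = \frac{60 + o}{2 o}$
$\frac{s{\left(l{\left(4,0 \right)} \right)}}{r} = \frac{\frac{1}{2} \frac{1}{-6} \left(60 - 6\right)}{1876} = \frac{1}{2} \left(- \frac{1}{6}\right) 54 \cdot \frac{1}{1876} = \left(- \frac{9}{2}\right) \frac{1}{1876} = - \frac{9}{3752}$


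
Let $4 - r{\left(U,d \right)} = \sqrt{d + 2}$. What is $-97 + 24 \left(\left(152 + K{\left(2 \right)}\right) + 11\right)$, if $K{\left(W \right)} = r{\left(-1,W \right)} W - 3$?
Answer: $3839$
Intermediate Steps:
$r{\left(U,d \right)} = 4 - \sqrt{2 + d}$ ($r{\left(U,d \right)} = 4 - \sqrt{d + 2} = 4 - \sqrt{2 + d}$)
$K{\left(W \right)} = -3 + W \left(4 - \sqrt{2 + W}\right)$ ($K{\left(W \right)} = \left(4 - \sqrt{2 + W}\right) W - 3 = W \left(4 - \sqrt{2 + W}\right) - 3 = -3 + W \left(4 - \sqrt{2 + W}\right)$)
$-97 + 24 \left(\left(152 + K{\left(2 \right)}\right) + 11\right) = -97 + 24 \left(\left(152 - \left(3 + 2 \left(-4 + \sqrt{2 + 2}\right)\right)\right) + 11\right) = -97 + 24 \left(\left(152 - \left(3 + 2 \left(-4 + \sqrt{4}\right)\right)\right) + 11\right) = -97 + 24 \left(\left(152 - \left(3 + 2 \left(-4 + 2\right)\right)\right) + 11\right) = -97 + 24 \left(\left(152 - \left(3 + 2 \left(-2\right)\right)\right) + 11\right) = -97 + 24 \left(\left(152 + \left(-3 + 4\right)\right) + 11\right) = -97 + 24 \left(\left(152 + 1\right) + 11\right) = -97 + 24 \left(153 + 11\right) = -97 + 24 \cdot 164 = -97 + 3936 = 3839$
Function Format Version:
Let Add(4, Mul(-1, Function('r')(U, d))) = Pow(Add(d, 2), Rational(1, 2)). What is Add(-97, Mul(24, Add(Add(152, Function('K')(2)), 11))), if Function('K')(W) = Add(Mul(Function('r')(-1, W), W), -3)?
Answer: 3839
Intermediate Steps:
Function('r')(U, d) = Add(4, Mul(-1, Pow(Add(2, d), Rational(1, 2)))) (Function('r')(U, d) = Add(4, Mul(-1, Pow(Add(d, 2), Rational(1, 2)))) = Add(4, Mul(-1, Pow(Add(2, d), Rational(1, 2)))))
Function('K')(W) = Add(-3, Mul(W, Add(4, Mul(-1, Pow(Add(2, W), Rational(1, 2)))))) (Function('K')(W) = Add(Mul(Add(4, Mul(-1, Pow(Add(2, W), Rational(1, 2)))), W), -3) = Add(Mul(W, Add(4, Mul(-1, Pow(Add(2, W), Rational(1, 2))))), -3) = Add(-3, Mul(W, Add(4, Mul(-1, Pow(Add(2, W), Rational(1, 2)))))))
Add(-97, Mul(24, Add(Add(152, Function('K')(2)), 11))) = Add(-97, Mul(24, Add(Add(152, Add(-3, Mul(-1, 2, Add(-4, Pow(Add(2, 2), Rational(1, 2)))))), 11))) = Add(-97, Mul(24, Add(Add(152, Add(-3, Mul(-1, 2, Add(-4, Pow(4, Rational(1, 2)))))), 11))) = Add(-97, Mul(24, Add(Add(152, Add(-3, Mul(-1, 2, Add(-4, 2)))), 11))) = Add(-97, Mul(24, Add(Add(152, Add(-3, Mul(-1, 2, -2))), 11))) = Add(-97, Mul(24, Add(Add(152, Add(-3, 4)), 11))) = Add(-97, Mul(24, Add(Add(152, 1), 11))) = Add(-97, Mul(24, Add(153, 11))) = Add(-97, Mul(24, 164)) = Add(-97, 3936) = 3839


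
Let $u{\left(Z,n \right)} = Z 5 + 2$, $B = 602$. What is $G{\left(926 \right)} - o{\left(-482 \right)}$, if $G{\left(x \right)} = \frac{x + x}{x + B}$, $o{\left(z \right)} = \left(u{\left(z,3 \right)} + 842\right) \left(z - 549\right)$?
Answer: $- \frac{616756109}{382} \approx -1.6145 \cdot 10^{6}$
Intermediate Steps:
$u{\left(Z,n \right)} = 2 + 5 Z$ ($u{\left(Z,n \right)} = 5 Z + 2 = 2 + 5 Z$)
$o{\left(z \right)} = \left(-549 + z\right) \left(844 + 5 z\right)$ ($o{\left(z \right)} = \left(\left(2 + 5 z\right) + 842\right) \left(z - 549\right) = \left(844 + 5 z\right) \left(-549 + z\right) = \left(-549 + z\right) \left(844 + 5 z\right)$)
$G{\left(x \right)} = \frac{2 x}{602 + x}$ ($G{\left(x \right)} = \frac{x + x}{x + 602} = \frac{2 x}{602 + x}$)
$G{\left(926 \right)} - o{\left(-482 \right)} = 2 \cdot 926 \frac{1}{602 + 926} - \left(-463356 - -916282 + 5 \left(-482\right)^{2}\right) = 2 \cdot 926 \cdot \frac{1}{1528} - \left(-463356 + 916282 + 5 \cdot 232324\right) = 2 \cdot 926 \cdot \frac{1}{1528} - \left(-463356 + 916282 + 1161620\right) = \frac{463}{382} - 1614546 = - \frac{616756109}{382}$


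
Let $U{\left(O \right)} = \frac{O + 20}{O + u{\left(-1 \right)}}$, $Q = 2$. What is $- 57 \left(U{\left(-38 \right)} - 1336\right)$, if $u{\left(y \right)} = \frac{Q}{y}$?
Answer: $\frac{1522527}{20} \approx 76126.0$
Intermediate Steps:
$u{\left(y \right)} = \frac{2}{y}$
$U{\left(O \right)} = \frac{20 + O}{-2 + O}$ ($U{\left(O \right)} = \frac{O + 20}{O + \frac{2}{-1}} = \frac{20 + O}{O + 2 \left(-1\right)} = \frac{20 + O}{O - 2} = \frac{20 + O}{-2 + O}$)
$- 57 \left(U{\left(-38 \right)} - 1336\right) = - 57 \left(\frac{20 - 38}{-2 - 38} - 1336\right) = - 57 \left(\frac{1}{-40} \left(-18\right) - 1336\right) = - 57 \left(\left(- \frac{1}{40}\right) \left(-18\right) - 1336\right) = - 57 \left(\frac{9}{20} - 1336\right) = \left(-57\right) \left(- \frac{26711}{20}\right) = \frac{1522527}{20}$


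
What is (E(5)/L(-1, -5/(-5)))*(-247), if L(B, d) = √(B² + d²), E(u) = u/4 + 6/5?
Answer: -12103*√2/40 ≈ -427.91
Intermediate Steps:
E(u) = 6/5 + u/4 (E(u) = u*(¼) + 6*(⅕) = u/4 + 6/5 = 6/5 + u/4)
(E(5)/L(-1, -5/(-5)))*(-247) = ((6/5 + (¼)*5)/(√((-1)² + (-5/(-5))²)))*(-247) = ((6/5 + 5/4)/(√(1 + (-5*(-⅕))²)))*(-247) = (49/(20*(√(1 + 1²))))*(-247) = (49/(20*(√(1 + 1))))*(-247) = (49/(20*(√2)))*(-247) = (49*(√2/2)/20)*(-247) = (49*√2/40)*(-247) = -12103*√2/40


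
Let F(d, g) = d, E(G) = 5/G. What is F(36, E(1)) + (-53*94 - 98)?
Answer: -5044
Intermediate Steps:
F(36, E(1)) + (-53*94 - 98) = 36 + (-53*94 - 98) = 36 + (-4982 - 98) = 36 - 5080 = -5044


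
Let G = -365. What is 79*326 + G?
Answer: 25389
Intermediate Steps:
79*326 + G = 79*326 - 365 = 25754 - 365 = 25389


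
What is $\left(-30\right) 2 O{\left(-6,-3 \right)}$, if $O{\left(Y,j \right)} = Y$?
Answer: $360$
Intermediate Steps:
$\left(-30\right) 2 O{\left(-6,-3 \right)} = \left(-30\right) 2 \left(-6\right) = \left(-60\right) \left(-6\right) = 360$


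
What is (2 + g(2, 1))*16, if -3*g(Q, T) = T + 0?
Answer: 80/3 ≈ 26.667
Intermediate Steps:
g(Q, T) = -T/3 (g(Q, T) = -(T + 0)/3 = -T/3)
(2 + g(2, 1))*16 = (2 - 1/3*1)*16 = (2 - 1/3)*16 = (5/3)*16 = 80/3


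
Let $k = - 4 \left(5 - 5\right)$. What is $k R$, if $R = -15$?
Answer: $0$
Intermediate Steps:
$k = 0$ ($k = \left(-4\right) 0 = 0$)
$k R = 0 \left(-15\right) = 0$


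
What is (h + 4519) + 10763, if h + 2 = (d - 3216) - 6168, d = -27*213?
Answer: 145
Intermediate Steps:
d = -5751
h = -15137 (h = -2 + ((-5751 - 3216) - 6168) = -2 + (-8967 - 6168) = -2 - 15135 = -15137)
(h + 4519) + 10763 = (-15137 + 4519) + 10763 = -10618 + 10763 = 145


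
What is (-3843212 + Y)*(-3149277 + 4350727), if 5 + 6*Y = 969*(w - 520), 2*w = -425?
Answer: -28557348550775/6 ≈ -4.7596e+12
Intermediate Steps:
w = -425/2 (w = (½)*(-425) = -425/2 ≈ -212.50)
Y = -1419595/12 (Y = -⅚ + (969*(-425/2 - 520))/6 = -⅚ + (969*(-1465/2))/6 = -⅚ + (⅙)*(-1419585/2) = -⅚ - 473195/4 = -1419595/12 ≈ -1.1830e+5)
(-3843212 + Y)*(-3149277 + 4350727) = (-3843212 - 1419595/12)*(-3149277 + 4350727) = -47538139/12*1201450 = -28557348550775/6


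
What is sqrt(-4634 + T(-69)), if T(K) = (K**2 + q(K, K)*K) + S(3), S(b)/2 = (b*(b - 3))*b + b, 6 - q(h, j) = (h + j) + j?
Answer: 2*I*sqrt(3641) ≈ 120.68*I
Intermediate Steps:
q(h, j) = 6 - h - 2*j (q(h, j) = 6 - ((h + j) + j) = 6 - (h + 2*j) = 6 + (-h - 2*j) = 6 - h - 2*j)
S(b) = 2*b + 2*b**2*(-3 + b) (S(b) = 2*((b*(b - 3))*b + b) = 2*((b*(-3 + b))*b + b) = 2*(b**2*(-3 + b) + b) = 2*(b + b**2*(-3 + b)) = 2*b + 2*b**2*(-3 + b))
T(K) = 6 + K**2 + K*(6 - 3*K) (T(K) = (K**2 + (6 - K - 2*K)*K) + 2*3*(1 + 3**2 - 3*3) = (K**2 + (6 - 3*K)*K) + 2*3*(1 + 9 - 9) = (K**2 + K*(6 - 3*K)) + 2*3*1 = (K**2 + K*(6 - 3*K)) + 6 = 6 + K**2 + K*(6 - 3*K))
sqrt(-4634 + T(-69)) = sqrt(-4634 + (6 - 2*(-69)**2 + 6*(-69))) = sqrt(-4634 + (6 - 2*4761 - 414)) = sqrt(-4634 + (6 - 9522 - 414)) = sqrt(-4634 - 9930) = sqrt(-14564) = 2*I*sqrt(3641)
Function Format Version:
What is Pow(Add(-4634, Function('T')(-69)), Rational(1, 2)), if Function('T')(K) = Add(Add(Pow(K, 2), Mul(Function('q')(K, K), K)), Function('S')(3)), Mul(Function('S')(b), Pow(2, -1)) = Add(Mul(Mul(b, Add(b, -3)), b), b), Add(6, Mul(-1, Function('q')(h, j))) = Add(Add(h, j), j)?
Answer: Mul(2, I, Pow(3641, Rational(1, 2))) ≈ Mul(120.68, I)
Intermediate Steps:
Function('q')(h, j) = Add(6, Mul(-1, h), Mul(-2, j)) (Function('q')(h, j) = Add(6, Mul(-1, Add(Add(h, j), j))) = Add(6, Mul(-1, Add(h, Mul(2, j)))) = Add(6, Add(Mul(-1, h), Mul(-2, j))) = Add(6, Mul(-1, h), Mul(-2, j)))
Function('S')(b) = Add(Mul(2, b), Mul(2, Pow(b, 2), Add(-3, b))) (Function('S')(b) = Mul(2, Add(Mul(Mul(b, Add(b, -3)), b), b)) = Mul(2, Add(Mul(Mul(b, Add(-3, b)), b), b)) = Mul(2, Add(Mul(Pow(b, 2), Add(-3, b)), b)) = Mul(2, Add(b, Mul(Pow(b, 2), Add(-3, b)))) = Add(Mul(2, b), Mul(2, Pow(b, 2), Add(-3, b))))
Function('T')(K) = Add(6, Pow(K, 2), Mul(K, Add(6, Mul(-3, K)))) (Function('T')(K) = Add(Add(Pow(K, 2), Mul(Add(6, Mul(-1, K), Mul(-2, K)), K)), Mul(2, 3, Add(1, Pow(3, 2), Mul(-3, 3)))) = Add(Add(Pow(K, 2), Mul(Add(6, Mul(-3, K)), K)), Mul(2, 3, Add(1, 9, -9))) = Add(Add(Pow(K, 2), Mul(K, Add(6, Mul(-3, K)))), Mul(2, 3, 1)) = Add(Add(Pow(K, 2), Mul(K, Add(6, Mul(-3, K)))), 6) = Add(6, Pow(K, 2), Mul(K, Add(6, Mul(-3, K)))))
Pow(Add(-4634, Function('T')(-69)), Rational(1, 2)) = Pow(Add(-4634, Add(6, Mul(-2, Pow(-69, 2)), Mul(6, -69))), Rational(1, 2)) = Pow(Add(-4634, Add(6, Mul(-2, 4761), -414)), Rational(1, 2)) = Pow(Add(-4634, Add(6, -9522, -414)), Rational(1, 2)) = Pow(Add(-4634, -9930), Rational(1, 2)) = Pow(-14564, Rational(1, 2)) = Mul(2, I, Pow(3641, Rational(1, 2)))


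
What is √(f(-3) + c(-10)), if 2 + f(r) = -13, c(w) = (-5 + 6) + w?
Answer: 2*I*√6 ≈ 4.899*I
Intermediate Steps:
c(w) = 1 + w
f(r) = -15 (f(r) = -2 - 13 = -15)
√(f(-3) + c(-10)) = √(-15 + (1 - 10)) = √(-15 - 9) = √(-24) = 2*I*√6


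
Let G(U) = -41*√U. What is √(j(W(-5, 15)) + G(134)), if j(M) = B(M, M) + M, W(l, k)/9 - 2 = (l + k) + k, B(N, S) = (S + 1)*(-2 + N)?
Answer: √(59047 - 41*√134) ≈ 242.02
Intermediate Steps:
B(N, S) = (1 + S)*(-2 + N)
W(l, k) = 18 + 9*l + 18*k (W(l, k) = 18 + 9*((l + k) + k) = 18 + 9*((k + l) + k) = 18 + 9*(l + 2*k) = 18 + (9*l + 18*k) = 18 + 9*l + 18*k)
j(M) = -2 + M² (j(M) = (-2 + M - 2*M + M*M) + M = (-2 + M - 2*M + M²) + M = (-2 + M² - M) + M = -2 + M²)
√(j(W(-5, 15)) + G(134)) = √((-2 + (18 + 9*(-5) + 18*15)²) - 41*√134) = √((-2 + (18 - 45 + 270)²) - 41*√134) = √((-2 + 243²) - 41*√134) = √((-2 + 59049) - 41*√134) = √(59047 - 41*√134)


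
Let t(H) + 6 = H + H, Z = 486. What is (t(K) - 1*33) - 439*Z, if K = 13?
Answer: -213367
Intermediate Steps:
t(H) = -6 + 2*H (t(H) = -6 + (H + H) = -6 + 2*H)
(t(K) - 1*33) - 439*Z = ((-6 + 2*13) - 1*33) - 439*486 = ((-6 + 26) - 33) - 213354 = (20 - 33) - 213354 = -13 - 213354 = -213367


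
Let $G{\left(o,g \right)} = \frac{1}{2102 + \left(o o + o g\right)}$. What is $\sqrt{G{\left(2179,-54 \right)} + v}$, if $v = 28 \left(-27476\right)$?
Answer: $\frac{i \sqrt{16509658215152182035}}{4632477} \approx 877.11 i$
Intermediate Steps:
$v = -769328$
$G{\left(o,g \right)} = \frac{1}{2102 + o^{2} + g o}$ ($G{\left(o,g \right)} = \frac{1}{2102 + \left(o^{2} + g o\right)} = \frac{1}{2102 + o^{2} + g o}$)
$\sqrt{G{\left(2179,-54 \right)} + v} = \sqrt{\frac{1}{2102 + 2179^{2} - 117666} - 769328} = \sqrt{\frac{1}{2102 + 4748041 - 117666} - 769328} = \sqrt{\frac{1}{4632477} - 769328} = \sqrt{- \frac{3563894265455}{4632477}} = \frac{i \sqrt{16509658215152182035}}{4632477}$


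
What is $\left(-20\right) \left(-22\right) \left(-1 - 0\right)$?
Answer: $-440$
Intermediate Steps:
$\left(-20\right) \left(-22\right) \left(-1 - 0\right) = 440 \left(-1 + 0\right) = 440 \left(-1\right) = -440$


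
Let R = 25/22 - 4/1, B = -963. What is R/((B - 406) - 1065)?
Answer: 63/53548 ≈ 0.0011765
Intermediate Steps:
R = -63/22 (R = 25*(1/22) - 4*1 = 25/22 - 4 = -63/22 ≈ -2.8636)
R/((B - 406) - 1065) = -63/(22*((-963 - 406) - 1065)) = -63/(22*(-1369 - 1065)) = -63/22/(-2434) = -63/22*(-1/2434) = 63/53548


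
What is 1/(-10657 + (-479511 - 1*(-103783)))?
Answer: -1/386385 ≈ -2.5881e-6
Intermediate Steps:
1/(-10657 + (-479511 - 1*(-103783))) = 1/(-10657 + (-479511 + 103783)) = 1/(-10657 - 375728) = 1/(-386385) = -1/386385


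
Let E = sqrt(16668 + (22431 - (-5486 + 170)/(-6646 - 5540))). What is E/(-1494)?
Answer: -sqrt(161280050673)/3034314 ≈ -0.13235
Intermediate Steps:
E = sqrt(161280050673)/2031 (E = sqrt(16668 + (22431 - (-5316)/(-12186))) = sqrt(16668 + (22431 - (-5316)*(-1)/12186)) = sqrt(16668 + (22431 - 1*886/2031)) = sqrt(16668 + (22431 - 886/2031)) = sqrt(16668 + 45556475/2031) = sqrt(79409183/2031) = sqrt(161280050673)/2031 ≈ 197.73)
E/(-1494) = (sqrt(161280050673)/2031)/(-1494) = (sqrt(161280050673)/2031)*(-1/1494) = -sqrt(161280050673)/3034314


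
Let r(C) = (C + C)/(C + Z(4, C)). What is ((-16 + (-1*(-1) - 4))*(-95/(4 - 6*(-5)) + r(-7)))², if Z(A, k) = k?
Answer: 1343281/1156 ≈ 1162.0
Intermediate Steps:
r(C) = 1 (r(C) = (C + C)/(C + C) = (2*C)/((2*C)) = (2*C)*(1/(2*C)) = 1)
((-16 + (-1*(-1) - 4))*(-95/(4 - 6*(-5)) + r(-7)))² = ((-16 + (-1*(-1) - 4))*(-95/(4 - 6*(-5)) + 1))² = ((-16 + (1 - 4))*(-95/(4 + 30) + 1))² = ((-16 - 3)*(-95/34 + 1))² = (-19*(-95*1/34 + 1))² = (-19*(-95/34 + 1))² = (-19*(-61/34))² = (1159/34)² = 1343281/1156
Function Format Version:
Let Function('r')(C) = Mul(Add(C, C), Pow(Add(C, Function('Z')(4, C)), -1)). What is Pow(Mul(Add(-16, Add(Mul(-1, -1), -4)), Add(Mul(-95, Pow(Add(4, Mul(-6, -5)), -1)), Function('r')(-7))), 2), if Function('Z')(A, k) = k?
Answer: Rational(1343281, 1156) ≈ 1162.0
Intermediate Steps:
Function('r')(C) = 1 (Function('r')(C) = Mul(Add(C, C), Pow(Add(C, C), -1)) = Mul(Mul(2, C), Pow(Mul(2, C), -1)) = Mul(Mul(2, C), Mul(Rational(1, 2), Pow(C, -1))) = 1)
Pow(Mul(Add(-16, Add(Mul(-1, -1), -4)), Add(Mul(-95, Pow(Add(4, Mul(-6, -5)), -1)), Function('r')(-7))), 2) = Pow(Mul(Add(-16, Add(Mul(-1, -1), -4)), Add(Mul(-95, Pow(Add(4, Mul(-6, -5)), -1)), 1)), 2) = Pow(Mul(Add(-16, Add(1, -4)), Add(Mul(-95, Pow(Add(4, 30), -1)), 1)), 2) = Pow(Mul(Add(-16, -3), Add(Mul(-95, Pow(34, -1)), 1)), 2) = Pow(Mul(-19, Add(Mul(-95, Rational(1, 34)), 1)), 2) = Pow(Mul(-19, Add(Rational(-95, 34), 1)), 2) = Pow(Mul(-19, Rational(-61, 34)), 2) = Pow(Rational(1159, 34), 2) = Rational(1343281, 1156)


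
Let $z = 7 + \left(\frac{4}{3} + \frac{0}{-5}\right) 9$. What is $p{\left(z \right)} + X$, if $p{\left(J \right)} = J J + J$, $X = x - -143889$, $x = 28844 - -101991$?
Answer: $275104$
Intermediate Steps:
$x = 130835$ ($x = 28844 + 101991 = 130835$)
$X = 274724$ ($X = 130835 - -143889 = 130835 + 143889 = 274724$)
$z = 19$ ($z = 7 + \left(4 \cdot \frac{1}{3} + 0 \left(- \frac{1}{5}\right)\right) 9 = 7 + \left(\frac{4}{3} + 0\right) 9 = 7 + \frac{4}{3} \cdot 9 = 7 + 12 = 19$)
$p{\left(J \right)} = J + J^{2}$ ($p{\left(J \right)} = J^{2} + J = J + J^{2}$)
$p{\left(z \right)} + X = 19 \left(1 + 19\right) + 274724 = 19 \cdot 20 + 274724 = 380 + 274724 = 275104$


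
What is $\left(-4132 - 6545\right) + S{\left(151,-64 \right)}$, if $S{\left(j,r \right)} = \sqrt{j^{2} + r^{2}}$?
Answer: $-10677 + \sqrt{26897} \approx -10513.0$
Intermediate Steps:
$\left(-4132 - 6545\right) + S{\left(151,-64 \right)} = \left(-4132 - 6545\right) + \sqrt{151^{2} + \left(-64\right)^{2}} = \left(-4132 + \left(-5760 + \left(-7858 + 7073\right)\right)\right) + \sqrt{22801 + 4096} = \left(-4132 - 6545\right) + \sqrt{26897} = -10677 + \sqrt{26897}$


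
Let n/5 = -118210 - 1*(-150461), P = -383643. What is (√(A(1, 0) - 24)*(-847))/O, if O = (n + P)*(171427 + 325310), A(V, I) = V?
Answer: 847*I*√23/110468347956 ≈ 3.6771e-8*I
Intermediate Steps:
n = 161255 (n = 5*(-118210 - 1*(-150461)) = 5*(-118210 + 150461) = 5*32251 = 161255)
O = -110468347956 (O = (161255 - 383643)*(171427 + 325310) = -222388*496737 = -110468347956)
(√(A(1, 0) - 24)*(-847))/O = (√(1 - 24)*(-847))/(-110468347956) = (√(-23)*(-847))*(-1/110468347956) = ((I*√23)*(-847))*(-1/110468347956) = -847*I*√23*(-1/110468347956) = 847*I*√23/110468347956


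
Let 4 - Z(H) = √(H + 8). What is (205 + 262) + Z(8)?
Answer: 467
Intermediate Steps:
Z(H) = 4 - √(8 + H) (Z(H) = 4 - √(H + 8) = 4 - √(8 + H))
(205 + 262) + Z(8) = (205 + 262) + (4 - √(8 + 8)) = 467 + (4 - √16) = 467 + (4 - 1*4) = 467 + (4 - 4) = 467 + 0 = 467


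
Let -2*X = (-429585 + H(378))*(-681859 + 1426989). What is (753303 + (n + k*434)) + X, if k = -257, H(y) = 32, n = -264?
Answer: 160037054946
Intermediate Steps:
X = 160036413445 (X = -(-429585 + 32)*(-681859 + 1426989)/2 = -(-429553)*745130/2 = -½*(-320072826890) = 160036413445)
(753303 + (n + k*434)) + X = (753303 + (-264 - 257*434)) + 160036413445 = (753303 + (-264 - 111538)) + 160036413445 = (753303 - 111802) + 160036413445 = 641501 + 160036413445 = 160037054946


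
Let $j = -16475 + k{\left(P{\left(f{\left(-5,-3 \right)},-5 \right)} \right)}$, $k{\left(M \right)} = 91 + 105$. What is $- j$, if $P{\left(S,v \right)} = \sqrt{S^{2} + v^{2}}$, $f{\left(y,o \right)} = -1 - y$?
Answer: $16279$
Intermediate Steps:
$k{\left(M \right)} = 196$
$j = -16279$ ($j = -16475 + 196 = -16279$)
$- j = \left(-1\right) \left(-16279\right) = 16279$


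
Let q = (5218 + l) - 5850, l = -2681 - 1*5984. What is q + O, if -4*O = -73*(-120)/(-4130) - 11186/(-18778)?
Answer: -144196393661/15510628 ≈ -9296.6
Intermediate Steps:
l = -8665 (l = -2681 - 5984 = -8665)
O = 5914855/15510628 (O = -(-73*(-120)/(-4130) - 11186/(-18778))/4 = -(8760*(-1/4130) - 11186*(-1/18778))/4 = -(-876/413 + 5593/9389)/4 = -1/4*(-5914855/3877657) = 5914855/15510628 ≈ 0.38134)
q = -9297 (q = (5218 - 8665) - 5850 = -3447 - 5850 = -9297)
q + O = -9297 + 5914855/15510628 = -144196393661/15510628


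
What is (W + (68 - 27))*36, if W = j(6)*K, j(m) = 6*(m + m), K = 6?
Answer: 17028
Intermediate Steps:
j(m) = 12*m (j(m) = 6*(2*m) = 12*m)
W = 432 (W = (12*6)*6 = 72*6 = 432)
(W + (68 - 27))*36 = (432 + (68 - 27))*36 = (432 + 41)*36 = 473*36 = 17028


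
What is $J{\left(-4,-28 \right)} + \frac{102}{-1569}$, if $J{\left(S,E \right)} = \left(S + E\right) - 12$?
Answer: $- \frac{23046}{523} \approx -44.065$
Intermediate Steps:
$J{\left(S,E \right)} = -12 + E + S$ ($J{\left(S,E \right)} = \left(E + S\right) - 12 = -12 + E + S$)
$J{\left(-4,-28 \right)} + \frac{102}{-1569} = \left(-12 - 28 - 4\right) + \frac{102}{-1569} = -44 + 102 \left(- \frac{1}{1569}\right) = -44 - \frac{34}{523} = - \frac{23046}{523}$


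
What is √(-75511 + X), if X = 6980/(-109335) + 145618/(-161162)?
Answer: 2*I*√58613750232424785552138/1762064727 ≈ 274.79*I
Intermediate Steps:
X = -1704605479/1762064727 (X = 6980*(-1/109335) + 145618*(-1/161162) = -1396/21867 - 72809/80581 = -1704605479/1762064727 ≈ -0.96739)
√(-75511 + X) = √(-75511 - 1704605479/1762064727) = √(-133056974205976/1762064727) = 2*I*√58613750232424785552138/1762064727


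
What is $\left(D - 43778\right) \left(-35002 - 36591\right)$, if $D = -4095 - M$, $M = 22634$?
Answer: $5047807651$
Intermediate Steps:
$D = -26729$ ($D = -4095 - 22634 = -26729$)
$\left(D - 43778\right) \left(-35002 - 36591\right) = \left(-26729 - 43778\right) \left(-35002 - 36591\right) = \left(-70507\right) \left(-71593\right) = 5047807651$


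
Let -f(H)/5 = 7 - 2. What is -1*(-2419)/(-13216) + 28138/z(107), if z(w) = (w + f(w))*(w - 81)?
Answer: 1553875/119392 ≈ 13.015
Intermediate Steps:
f(H) = -25 (f(H) = -5*(7 - 2) = -5*5 = -25)
z(w) = (-81 + w)*(-25 + w) (z(w) = (w - 25)*(w - 81) = (-25 + w)*(-81 + w) = (-81 + w)*(-25 + w))
-1*(-2419)/(-13216) + 28138/z(107) = -1*(-2419)/(-13216) + 28138/(2025 + 107² - 106*107) = 2419*(-1/13216) + 28138/(2025 + 11449 - 11342) = -41/224 + 28138/2132 = -41/224 + 28138*(1/2132) = -41/224 + 14069/1066 = 1553875/119392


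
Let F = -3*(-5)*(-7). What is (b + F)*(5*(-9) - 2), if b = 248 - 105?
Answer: -1786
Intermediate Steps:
b = 143
F = -105 (F = 15*(-7) = -105)
(b + F)*(5*(-9) - 2) = (143 - 105)*(5*(-9) - 2) = 38*(-45 - 2) = 38*(-47) = -1786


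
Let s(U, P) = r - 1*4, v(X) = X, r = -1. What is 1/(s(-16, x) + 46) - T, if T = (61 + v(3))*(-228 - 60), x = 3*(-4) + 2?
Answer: 755713/41 ≈ 18432.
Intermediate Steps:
x = -10 (x = -12 + 2 = -10)
s(U, P) = -5 (s(U, P) = -1 - 1*4 = -1 - 4 = -5)
T = -18432 (T = (61 + 3)*(-228 - 60) = 64*(-288) = -18432)
1/(s(-16, x) + 46) - T = 1/(-5 + 46) - 1*(-18432) = 1/41 + 18432 = 755713/41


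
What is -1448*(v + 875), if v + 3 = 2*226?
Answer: -1917152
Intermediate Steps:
v = 449 (v = -3 + 2*226 = -3 + 452 = 449)
-1448*(v + 875) = -1448*(449 + 875) = -1448*1324 = -1917152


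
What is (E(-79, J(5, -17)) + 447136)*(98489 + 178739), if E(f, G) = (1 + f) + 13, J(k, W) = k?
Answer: 123940599188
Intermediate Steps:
E(f, G) = 14 + f
(E(-79, J(5, -17)) + 447136)*(98489 + 178739) = ((14 - 79) + 447136)*(98489 + 178739) = (-65 + 447136)*277228 = 447071*277228 = 123940599188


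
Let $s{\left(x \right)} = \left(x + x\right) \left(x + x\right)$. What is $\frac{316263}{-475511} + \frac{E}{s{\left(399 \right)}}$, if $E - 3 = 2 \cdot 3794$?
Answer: $- \frac{197787939451}{302807306844} \approx -0.65318$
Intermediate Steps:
$E = 7591$ ($E = 3 + 2 \cdot 3794 = 3 + 7588 = 7591$)
$s{\left(x \right)} = 4 x^{2}$ ($s{\left(x \right)} = 2 x 2 x = 4 x^{2}$)
$\frac{316263}{-475511} + \frac{E}{s{\left(399 \right)}} = \frac{316263}{-475511} + \frac{7591}{4 \cdot 399^{2}} = 316263 \left(- \frac{1}{475511}\right) + \frac{7591}{4 \cdot 159201} = - \frac{316263}{475511} + \frac{7591}{636804} = - \frac{197787939451}{302807306844}$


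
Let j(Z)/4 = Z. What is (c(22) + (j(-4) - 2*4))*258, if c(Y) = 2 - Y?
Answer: -11352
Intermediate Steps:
j(Z) = 4*Z
(c(22) + (j(-4) - 2*4))*258 = ((2 - 1*22) + (4*(-4) - 2*4))*258 = ((2 - 22) + (-16 - 8))*258 = (-20 - 24)*258 = -44*258 = -11352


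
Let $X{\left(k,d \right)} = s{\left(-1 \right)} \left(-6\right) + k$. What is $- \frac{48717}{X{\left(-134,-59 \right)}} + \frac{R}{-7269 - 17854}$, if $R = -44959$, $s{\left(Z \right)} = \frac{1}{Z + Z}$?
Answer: $\frac{1229806820}{3291113} \approx 373.67$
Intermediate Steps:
$s{\left(Z \right)} = \frac{1}{2 Z}$
$X{\left(k,d \right)} = 3 + k$ ($X{\left(k,d \right)} = \frac{1}{2 \left(-1\right)} \left(-6\right) + k = \frac{1}{2} \left(-1\right) \left(-6\right) + k = \left(- \frac{1}{2}\right) \left(-6\right) + k = 3 + k$)
$- \frac{48717}{X{\left(-134,-59 \right)}} + \frac{R}{-7269 - 17854} = - \frac{48717}{3 - 134} - \frac{44959}{-7269 - 17854} = - \frac{48717}{-131} - \frac{44959}{-7269 - 17854} = \left(-48717\right) \left(- \frac{1}{131}\right) - \frac{44959}{-25123} = \frac{48717}{131} - - \frac{44959}{25123} = \frac{48717}{131} + \frac{44959}{25123} = \frac{1229806820}{3291113}$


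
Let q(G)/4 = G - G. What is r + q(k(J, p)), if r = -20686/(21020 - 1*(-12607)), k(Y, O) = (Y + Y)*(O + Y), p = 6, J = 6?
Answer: -20686/33627 ≈ -0.61516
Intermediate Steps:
k(Y, O) = 2*Y*(O + Y) (k(Y, O) = (2*Y)*(O + Y) = 2*Y*(O + Y))
q(G) = 0 (q(G) = 4*(G - G) = 4*0 = 0)
r = -20686/33627 (r = -20686/(21020 + 12607) = -20686/33627 ≈ -0.61516)
r + q(k(J, p)) = -20686/33627 + 0 = -20686/33627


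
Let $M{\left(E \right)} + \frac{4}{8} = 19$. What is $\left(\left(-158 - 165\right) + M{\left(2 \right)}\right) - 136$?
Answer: $- \frac{881}{2} \approx -440.5$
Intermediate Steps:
$M{\left(E \right)} = \frac{37}{2}$ ($M{\left(E \right)} = - \frac{1}{2} + 19 = \frac{37}{2}$)
$\left(\left(-158 - 165\right) + M{\left(2 \right)}\right) - 136 = \left(\left(-158 - 165\right) + \frac{37}{2}\right) - 136 = \left(-323 + \frac{37}{2}\right) - 136 = - \frac{609}{2} - 136 = - \frac{881}{2}$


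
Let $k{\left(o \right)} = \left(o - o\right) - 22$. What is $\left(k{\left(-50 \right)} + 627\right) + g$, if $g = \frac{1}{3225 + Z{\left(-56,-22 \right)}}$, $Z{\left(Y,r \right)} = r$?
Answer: $\frac{1937816}{3203} \approx 605.0$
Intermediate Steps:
$k{\left(o \right)} = -22$ ($k{\left(o \right)} = 0 - 22 = -22$)
$g = \frac{1}{3203}$ ($g = \frac{1}{3225 - 22} = \frac{1}{3203} \approx 0.00031221$)
$\left(k{\left(-50 \right)} + 627\right) + g = \left(-22 + 627\right) + \frac{1}{3203} = 605 + \frac{1}{3203} = \frac{1937816}{3203}$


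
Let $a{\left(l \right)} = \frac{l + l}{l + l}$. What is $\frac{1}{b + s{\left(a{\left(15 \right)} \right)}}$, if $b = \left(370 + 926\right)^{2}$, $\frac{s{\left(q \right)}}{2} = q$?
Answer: $\frac{1}{1679618} \approx 5.9537 \cdot 10^{-7}$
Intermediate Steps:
$a{\left(l \right)} = 1$ ($a{\left(l \right)} = \frac{2 l}{2 l} = 2 l \frac{1}{2 l} = 1$)
$s{\left(q \right)} = 2 q$
$b = 1679616$ ($b = 1296^{2} = 1679616$)
$\frac{1}{b + s{\left(a{\left(15 \right)} \right)}} = \frac{1}{1679616 + 2 \cdot 1} = \frac{1}{1679616 + 2} = \frac{1}{1679618}$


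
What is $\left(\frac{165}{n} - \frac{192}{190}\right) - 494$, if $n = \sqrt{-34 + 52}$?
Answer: $- \frac{47026}{95} + \frac{55 \sqrt{2}}{2} \approx -456.12$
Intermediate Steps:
$n = 3 \sqrt{2}$ ($n = \sqrt{18} = 3 \sqrt{2} \approx 4.2426$)
$\left(\frac{165}{n} - \frac{192}{190}\right) - 494 = \left(\frac{165}{3 \sqrt{2}} - \frac{192}{190}\right) - 494 = \left(165 \frac{\sqrt{2}}{6} - \frac{96}{95}\right) - 494 = \left(\frac{55 \sqrt{2}}{2} - \frac{96}{95}\right) - 494 = \left(- \frac{96}{95} + \frac{55 \sqrt{2}}{2}\right) - 494 = - \frac{47026}{95} + \frac{55 \sqrt{2}}{2}$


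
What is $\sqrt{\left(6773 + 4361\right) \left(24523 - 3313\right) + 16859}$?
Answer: $\sqrt{236168999} \approx 15368.0$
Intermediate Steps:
$\sqrt{\left(6773 + 4361\right) \left(24523 - 3313\right) + 16859} = \sqrt{11134 \cdot 21210 + 16859} = \sqrt{236152140 + 16859} = \sqrt{236168999}$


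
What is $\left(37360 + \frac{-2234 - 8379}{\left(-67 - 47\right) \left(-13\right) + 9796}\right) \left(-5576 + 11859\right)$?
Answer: $\frac{2647250739161}{11278} \approx 2.3473 \cdot 10^{8}$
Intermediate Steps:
$\left(37360 + \frac{-2234 - 8379}{\left(-67 - 47\right) \left(-13\right) + 9796}\right) \left(-5576 + 11859\right) = \left(37360 - \frac{10613}{\left(-114\right) \left(-13\right) + 9796}\right) 6283 = \left(37360 - \frac{10613}{1482 + 9796}\right) 6283 = \left(37360 - \frac{10613}{11278}\right) 6283 = \frac{421335467}{11278} \cdot 6283 = \frac{2647250739161}{11278}$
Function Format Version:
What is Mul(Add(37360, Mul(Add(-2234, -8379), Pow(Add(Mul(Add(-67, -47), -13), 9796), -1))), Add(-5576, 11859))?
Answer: Rational(2647250739161, 11278) ≈ 2.3473e+8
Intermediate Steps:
Mul(Add(37360, Mul(Add(-2234, -8379), Pow(Add(Mul(Add(-67, -47), -13), 9796), -1))), Add(-5576, 11859)) = Mul(Add(37360, Mul(-10613, Pow(Add(Mul(-114, -13), 9796), -1))), 6283) = Mul(Add(37360, Mul(-10613, Pow(Add(1482, 9796), -1))), 6283) = Mul(Add(37360, Mul(-10613, Pow(11278, -1))), 6283) = Mul(Add(37360, Mul(-10613, Rational(1, 11278))), 6283) = Mul(Add(37360, Rational(-10613, 11278)), 6283) = Mul(Rational(421335467, 11278), 6283) = Rational(2647250739161, 11278)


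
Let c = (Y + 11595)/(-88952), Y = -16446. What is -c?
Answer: -4851/88952 ≈ -0.054535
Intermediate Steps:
c = 4851/88952 (c = (-16446 + 11595)/(-88952) = -4851*(-1/88952) = 4851/88952 ≈ 0.054535)
-c = -1*4851/88952 = -4851/88952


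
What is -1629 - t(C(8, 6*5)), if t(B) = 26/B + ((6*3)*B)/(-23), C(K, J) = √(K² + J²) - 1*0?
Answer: -1629 + 8377*√241/5543 ≈ -1605.5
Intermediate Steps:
C(K, J) = √(J² + K²) (C(K, J) = √(J² + K²) + 0 = √(J² + K²))
t(B) = 26/B - 18*B/23 (t(B) = 26/B + (18*B)*(-1/23) = 26/B - 18*B/23)
-1629 - t(C(8, 6*5)) = -1629 - (26/(√((6*5)² + 8²)) - 18*√((6*5)² + 8²)/23) = -1629 - (26/(√(30² + 64)) - 18*√(30² + 64)/23) = -1629 - (26/(√(900 + 64)) - 18*√(900 + 64)/23) = -1629 - (26/(√964) - 36*√241/23) = -1629 - (26/((2*√241)) - 36*√241/23) = -1629 - (26*(√241/482) - 36*√241/23) = -1629 - (13*√241/241 - 36*√241/23) = -1629 - (-8377)*√241/5543 = -1629 + 8377*√241/5543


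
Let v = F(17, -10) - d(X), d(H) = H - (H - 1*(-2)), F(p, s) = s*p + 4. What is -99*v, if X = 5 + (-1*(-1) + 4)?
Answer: 16236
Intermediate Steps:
X = 10 (X = 5 + (1 + 4) = 5 + 5 = 10)
F(p, s) = 4 + p*s (F(p, s) = p*s + 4 = 4 + p*s)
d(H) = -2 (d(H) = H - (H + 2) = H - (2 + H) = H + (-2 - H) = -2)
v = -164 (v = (4 + 17*(-10)) - 1*(-2) = (4 - 170) + 2 = -166 + 2 = -164)
-99*v = -99*(-164) = 16236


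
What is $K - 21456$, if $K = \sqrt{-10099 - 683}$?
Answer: $-21456 + 3 i \sqrt{1198} \approx -21456.0 + 103.84 i$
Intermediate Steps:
$K = 3 i \sqrt{1198}$ ($K = \sqrt{-10782} = 3 i \sqrt{1198} \approx 103.84 i$)
$K - 21456 = 3 i \sqrt{1198} - 21456 = -21456 + 3 i \sqrt{1198}$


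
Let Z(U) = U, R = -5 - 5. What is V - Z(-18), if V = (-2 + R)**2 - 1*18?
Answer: 144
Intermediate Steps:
R = -10
V = 126 (V = (-2 - 10)**2 - 1*18 = (-12)**2 - 18 = 144 - 18 = 126)
V - Z(-18) = 126 - 1*(-18) = 126 + 18 = 144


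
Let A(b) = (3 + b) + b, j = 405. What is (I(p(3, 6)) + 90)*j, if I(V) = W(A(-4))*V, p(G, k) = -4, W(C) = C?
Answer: 44550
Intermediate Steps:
A(b) = 3 + 2*b
I(V) = -5*V (I(V) = (3 + 2*(-4))*V = (3 - 8)*V = -5*V)
(I(p(3, 6)) + 90)*j = (-5*(-4) + 90)*405 = (20 + 90)*405 = 110*405 = 44550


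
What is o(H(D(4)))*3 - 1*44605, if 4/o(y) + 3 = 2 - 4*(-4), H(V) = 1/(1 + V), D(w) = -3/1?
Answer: -223021/5 ≈ -44604.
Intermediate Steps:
D(w) = -3 (D(w) = -3*1 = -3)
o(y) = 4/15 (o(y) = 4/(-3 + (2 - 4*(-4))) = 4/(-3 + (2 + 16)) = 4/(-3 + 18) = 4/15)
o(H(D(4)))*3 - 1*44605 = (4/15)*3 - 1*44605 = 4/5 - 44605 = -223021/5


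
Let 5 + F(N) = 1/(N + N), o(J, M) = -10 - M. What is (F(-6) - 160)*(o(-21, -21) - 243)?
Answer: 114898/3 ≈ 38299.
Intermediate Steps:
F(N) = -5 + 1/(2*N) (F(N) = -5 + 1/(N + N) = -5 + 1/(2*N))
(F(-6) - 160)*(o(-21, -21) - 243) = ((-5 + (½)/(-6)) - 160)*((-10 - 1*(-21)) - 243) = ((-5 + (½)*(-⅙)) - 160)*((-10 + 21) - 243) = ((-5 - 1/12) - 160)*(11 - 243) = (-61/12 - 160)*(-232) = -1981/12*(-232) = 114898/3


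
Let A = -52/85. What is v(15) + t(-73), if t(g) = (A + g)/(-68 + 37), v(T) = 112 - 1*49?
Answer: 172262/2635 ≈ 65.375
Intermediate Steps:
v(T) = 63 (v(T) = 112 - 49 = 63)
A = -52/85 (A = -52*1/85 = -52/85 ≈ -0.61176)
t(g) = 52/2635 - g/31 (t(g) = (-52/85 + g)/(-68 + 37) = (-52/85 + g)/(-31) = (-52/85 + g)*(-1/31) = 52/2635 - g/31)
v(15) + t(-73) = 63 + (52/2635 - 1/31*(-73)) = 63 + (52/2635 + 73/31) = 63 + 6257/2635 = 172262/2635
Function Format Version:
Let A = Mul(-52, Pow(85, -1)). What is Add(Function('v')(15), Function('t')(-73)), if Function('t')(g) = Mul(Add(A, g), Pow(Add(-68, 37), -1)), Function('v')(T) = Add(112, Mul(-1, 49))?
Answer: Rational(172262, 2635) ≈ 65.375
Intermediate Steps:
Function('v')(T) = 63 (Function('v')(T) = Add(112, -49) = 63)
A = Rational(-52, 85) (A = Mul(-52, Rational(1, 85)) = Rational(-52, 85) ≈ -0.61176)
Function('t')(g) = Add(Rational(52, 2635), Mul(Rational(-1, 31), g)) (Function('t')(g) = Mul(Add(Rational(-52, 85), g), Pow(Add(-68, 37), -1)) = Mul(Add(Rational(-52, 85), g), Pow(-31, -1)) = Mul(Add(Rational(-52, 85), g), Rational(-1, 31)) = Add(Rational(52, 2635), Mul(Rational(-1, 31), g)))
Add(Function('v')(15), Function('t')(-73)) = Add(63, Add(Rational(52, 2635), Mul(Rational(-1, 31), -73))) = Add(63, Add(Rational(52, 2635), Rational(73, 31))) = Add(63, Rational(6257, 2635)) = Rational(172262, 2635)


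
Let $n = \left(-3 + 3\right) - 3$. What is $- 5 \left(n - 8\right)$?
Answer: $55$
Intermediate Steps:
$n = -3$ ($n = 0 - 3 = -3$)
$- 5 \left(n - 8\right) = - 5 \left(-3 - 8\right) = \left(-5\right) \left(-11\right) = 55$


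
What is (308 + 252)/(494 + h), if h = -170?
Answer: 140/81 ≈ 1.7284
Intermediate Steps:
(308 + 252)/(494 + h) = (308 + 252)/(494 - 170) = 560/324 = 560*(1/324) = 140/81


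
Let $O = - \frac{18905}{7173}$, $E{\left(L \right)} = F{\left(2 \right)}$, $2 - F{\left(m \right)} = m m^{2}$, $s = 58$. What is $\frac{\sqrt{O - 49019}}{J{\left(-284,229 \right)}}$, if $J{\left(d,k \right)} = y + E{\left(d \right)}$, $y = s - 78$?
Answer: $- \frac{116 i \sqrt{5206801}}{31083} \approx - 8.5157 i$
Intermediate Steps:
$F{\left(m \right)} = 2 - m^{3}$ ($F{\left(m \right)} = 2 - m m^{2} = 2 - m^{3}$)
$E{\left(L \right)} = -6$ ($E{\left(L \right)} = 2 - 2^{3} = 2 - 8 = -6$)
$y = -20$ ($y = 58 - 78 = -20$)
$O = - \frac{18905}{7173}$ ($O = \left(-18905\right) \frac{1}{7173} = - \frac{18905}{7173} \approx -2.6356$)
$J{\left(d,k \right)} = -26$ ($J{\left(d,k \right)} = -20 - 6 = -26$)
$\frac{\sqrt{O - 49019}}{J{\left(-284,229 \right)}} = \frac{\sqrt{- \frac{18905}{7173} - 49019}}{-26} = \sqrt{- \frac{351632192}{7173}} \left(- \frac{1}{26}\right) = \frac{232 i \sqrt{5206801}}{2391} \left(- \frac{1}{26}\right) = - \frac{116 i \sqrt{5206801}}{31083}$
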